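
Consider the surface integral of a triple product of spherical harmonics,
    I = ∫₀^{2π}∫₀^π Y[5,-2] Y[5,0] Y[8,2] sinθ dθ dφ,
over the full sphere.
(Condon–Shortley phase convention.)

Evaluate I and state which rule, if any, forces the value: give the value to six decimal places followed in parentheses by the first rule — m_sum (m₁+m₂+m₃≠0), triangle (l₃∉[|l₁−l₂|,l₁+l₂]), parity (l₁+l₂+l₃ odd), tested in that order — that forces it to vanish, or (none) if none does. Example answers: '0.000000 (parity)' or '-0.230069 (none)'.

Checks pass: Σm=0; 18 even; l₃=8∈[0,10].
(2·5+1)(2·5+1)(2·8+1) = 2057
Δ: 2! 8! 8! / 19! → 1/37413090
sum: t=0:+1/1036800 t=1:−1/331776 t=2:+1/1036800 = -1/921600
3j²(5 5 8; 0 0 0) = Δ·Π!·Σ² = 490/46189  (sign -1)
sum: t=0:+1/7257600 t=1:−1/829440 t=2:+1/1036800 = -1/9676800
3j²(5 5 8; -2 0 2) = Δ·Π!·Σ² = 15/46189  (sign -1)
combine: 4πI² = 2057·490/46189·15/46189 = 7350/1037153
take √, sign +1: I = 0.02374747
No selection rule forces the value: the integral is nonzero (none).

0.023747 (none)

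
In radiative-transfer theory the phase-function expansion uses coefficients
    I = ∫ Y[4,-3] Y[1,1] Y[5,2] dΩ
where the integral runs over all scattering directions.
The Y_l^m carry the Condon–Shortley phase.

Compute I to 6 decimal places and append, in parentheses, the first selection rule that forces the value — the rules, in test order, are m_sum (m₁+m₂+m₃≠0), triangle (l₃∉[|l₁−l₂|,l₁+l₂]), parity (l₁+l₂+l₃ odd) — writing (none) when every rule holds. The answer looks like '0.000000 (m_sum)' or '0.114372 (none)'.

0.085055 (none)

Checks pass: Σm=0; 10 even; l₃=5∈[3,5].
(2·4+1)(2·1+1)(2·5+1) = 297
Δ: 0! 8! 2! / 11! → 1/495
sum: t=0:+1/576 = 1/576
3j²(4 1 5; 0 0 0) = Δ·Π!·Σ² = 5/99  (sign -1)
sum: t=0:+1/10080 = 1/10080
3j²(4 1 5; -3 1 2) = Δ·Π!·Σ² = 1/165  (sign -1)
combine: 4πI² = 297·5/99·1/165 = 1/11
take √, sign +1: I = 0.08505478
No selection rule forces the value: the integral is nonzero (none).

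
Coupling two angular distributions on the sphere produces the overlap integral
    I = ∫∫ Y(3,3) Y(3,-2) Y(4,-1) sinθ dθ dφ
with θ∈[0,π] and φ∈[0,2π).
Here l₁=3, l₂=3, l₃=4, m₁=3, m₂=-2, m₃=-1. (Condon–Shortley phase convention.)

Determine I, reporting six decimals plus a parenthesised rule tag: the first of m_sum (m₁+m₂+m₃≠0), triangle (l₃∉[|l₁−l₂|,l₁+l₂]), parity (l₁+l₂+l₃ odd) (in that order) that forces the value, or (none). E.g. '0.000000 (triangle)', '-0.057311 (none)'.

0.140463 (none)

Checks pass: Σm=0; 10 even; l₃=4∈[0,6].
(2·3+1)(2·3+1)(2·4+1) = 441
Δ: 2! 4! 4! / 11! → 1/34650
sum: t=0:+1/72 t=1:−1/16 t=2:+1/72 = -5/144
3j²(3 3 4; 0 0 0) = Δ·Π!·Σ² = 2/77  (sign -1)
sum: t=0:+1/288 = 1/288
3j²(3 3 4; 3 -2 -1) = Δ·Π!·Σ² = 5/231  (sign -1)
combine: 4πI² = 441·2/77·5/231 = 30/121
take √, sign +1: I = 0.14046335
No selection rule forces the value: the integral is nonzero (none).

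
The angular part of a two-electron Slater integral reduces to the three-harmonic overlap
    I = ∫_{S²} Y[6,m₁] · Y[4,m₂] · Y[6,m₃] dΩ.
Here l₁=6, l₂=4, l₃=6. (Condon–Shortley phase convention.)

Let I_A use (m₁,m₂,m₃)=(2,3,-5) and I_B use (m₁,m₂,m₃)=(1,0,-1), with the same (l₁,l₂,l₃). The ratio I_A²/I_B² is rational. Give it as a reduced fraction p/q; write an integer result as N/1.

l's match ⇒ only the (l;m) 3-j factors differ between A and B.
A: triangle coeff Δ(6,4,6) = 1/15315300; Σ_t [3,4]: t=3:−1/725760 t=4:+1/5806080 = -1/829440; (3j)²=49/2652 [(6 4 6; 2 3 -5)], sign=+1
B: triangle coeff Δ(6,4,6) = 1/15315300; Σ_t [0,4]: t=0:+1/414720 t=1:−1/20736 t=2:+1/11520 t=3:−1/51840 t=4:+1/2903040 = 1/45360; (3j)²=1024/153153 [(6 4 6; 1 0 -1)], sign=-1
I_A²/I_B² = (49/2652)/(1024/153153) = 11319/4096

11319/4096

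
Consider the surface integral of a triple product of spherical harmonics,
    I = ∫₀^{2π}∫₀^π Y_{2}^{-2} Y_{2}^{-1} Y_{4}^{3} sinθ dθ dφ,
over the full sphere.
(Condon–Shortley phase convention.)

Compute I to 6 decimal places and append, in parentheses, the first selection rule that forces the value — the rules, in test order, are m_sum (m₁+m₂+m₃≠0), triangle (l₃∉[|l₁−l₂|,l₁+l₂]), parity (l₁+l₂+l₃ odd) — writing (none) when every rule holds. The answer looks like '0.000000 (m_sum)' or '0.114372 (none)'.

m-sum 0 ✓  L=8 even ✓  0≤4≤4 ✓
Π(2lᵢ+1) = 5×5×9 = 225
triangle coeff Δ(2,2,4) = 1/630
Σ_t [0,0]: t=0:+1/16 = 1/16
(3j)²=2/35 [(2 2 4; 0 0 0)], sign=+1
Σ_t [0,0]: t=0:+1/144 = 1/144
(3j)²=1/18 [(2 2 4; -2 -1 3)], sign=-1
⇒ 4πI² = 5/7
I = (-1)√(5/7/(4π)) = -0.23841361
No selection rule forces the value: the integral is nonzero (none).

-0.238414 (none)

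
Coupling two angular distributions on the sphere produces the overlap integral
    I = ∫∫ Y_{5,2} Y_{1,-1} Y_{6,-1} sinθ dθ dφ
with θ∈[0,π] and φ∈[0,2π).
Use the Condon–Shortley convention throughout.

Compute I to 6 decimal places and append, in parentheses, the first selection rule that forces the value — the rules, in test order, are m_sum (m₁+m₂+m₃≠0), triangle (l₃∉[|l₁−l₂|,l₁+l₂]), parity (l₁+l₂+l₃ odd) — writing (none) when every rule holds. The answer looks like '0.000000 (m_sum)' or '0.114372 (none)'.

Checks pass: Σm=0; 12 even; l₃=6∈[4,6].
(2·5+1)(2·1+1)(2·6+1) = 429
Δ: 0! 10! 2! / 13! → 1/858
sum: t=0:+1/14400 = 1/14400
3j²(5 1 6; 0 0 0) = Δ·Π!·Σ² = 6/143  (sign +1)
sum: t=0:+1/60480 = 1/60480
3j²(5 1 6; 2 -1 -1) = Δ·Π!·Σ² = 5/429  (sign -1)
combine: 4πI² = 429·6/143·5/429 = 30/143
take √, sign -1: I = -0.12920749
No selection rule forces the value: the integral is nonzero (none).

-0.129207 (none)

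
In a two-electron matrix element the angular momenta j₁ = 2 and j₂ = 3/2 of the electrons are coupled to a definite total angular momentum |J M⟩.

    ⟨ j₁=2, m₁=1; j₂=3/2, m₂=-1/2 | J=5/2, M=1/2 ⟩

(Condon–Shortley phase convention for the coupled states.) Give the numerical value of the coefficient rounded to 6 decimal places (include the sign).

+√(5/14) = +0.597614

j₁+j₂−J=1  J+j₁−j₂=3  J−j₁+j₂=2  j₁+j₂+J+1=7
(j₁±m₁, j₂±m₂, J±M) = (3,1,1,2,3,2)
P² = 72/35
sum k=0..1:
  [0] +1/2 = 1/2
  [1] −1/12 = -1/12
S = 5/12
C² = P²·S² = 5/14 ; C = +0.597614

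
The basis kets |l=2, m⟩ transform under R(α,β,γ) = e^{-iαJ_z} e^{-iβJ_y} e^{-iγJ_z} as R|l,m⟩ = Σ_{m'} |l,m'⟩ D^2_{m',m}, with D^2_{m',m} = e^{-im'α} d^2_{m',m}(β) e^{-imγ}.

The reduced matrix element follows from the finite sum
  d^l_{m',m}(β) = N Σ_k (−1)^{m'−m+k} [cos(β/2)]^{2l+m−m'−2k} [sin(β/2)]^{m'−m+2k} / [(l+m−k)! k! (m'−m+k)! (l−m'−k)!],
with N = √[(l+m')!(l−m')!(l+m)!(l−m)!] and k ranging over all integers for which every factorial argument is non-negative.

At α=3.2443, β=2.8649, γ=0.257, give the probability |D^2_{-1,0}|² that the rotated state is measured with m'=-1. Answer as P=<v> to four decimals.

D^2_{-1,0}(3.2443,2.8649,0.2570) = e^{-i·-1·3.2443}·d^2_{-1,0}(2.8649)·e^{-i·0·0.2570}. Compute d first:
With c≡cos(β/2)=0.137905 and s≡sin(β/2)=0.990445, N=[1·6·2·2]^{1/2}=4.898979
k∈{1,2} keeps every argument non-negative
  k=1: (−1)^0·4.8990/(2)·0.1379^3·0.9904^1 = +0.006363
  k=2: (−1)^1·4.8990/(2)·0.1379^1·0.9904^3 = -0.328208
d^2_{-1,0}(2.8649) = +0.006363 -0.328208 = -0.321845
|D^2_{-1,0}|² = |d^2_{-1,0}(β)|² = (-0.321845)² = 0.103584 (the z-rotation phases have unit modulus)

P=0.1036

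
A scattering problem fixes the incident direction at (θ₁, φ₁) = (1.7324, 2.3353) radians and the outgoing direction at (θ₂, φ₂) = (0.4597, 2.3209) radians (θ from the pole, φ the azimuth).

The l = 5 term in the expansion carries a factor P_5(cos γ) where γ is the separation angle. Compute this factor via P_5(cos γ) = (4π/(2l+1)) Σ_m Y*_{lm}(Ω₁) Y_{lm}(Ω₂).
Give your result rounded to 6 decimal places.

0.346225

Summing Y*_{l m}(θ₁,φ₁)·Y_{l m}(θ₂,φ₂) over m ∈ [−5, 5]; prefactor 4π/(2·5+1) = 1.142397:
  m=-5: Y*=(0.273632, -0.337737)  Y=(0.004564, 0.006545)  product (0.003460, 0.000250)
  m=-4: Y*=(0.223305, -0.018707)  Y=(-0.050463, -0.007172)  product (-0.011403, -0.000658)
  m=-3: Y*=(-0.191329, -0.168730)  Y=(0.146385, -0.118258)  product (-0.047961, -0.002073)
  m=-2: Y*=(-0.010235, -0.244786)  Y=(-0.029722, 0.420352)  product (0.103201, 0.002973)
  m=-1: Y*=(-0.142578, 0.148665)  Y=(-0.319868, -0.343283)  product (0.096640, 0.001392)
  m=+0: Y*=(-0.248954, -0.000000)  Y=(-0.061040, 0.000000)  product (0.015196, 0.000000)
  m=+1: Y*=(0.142578, 0.148665)  Y=(0.319868, -0.343283)  product (0.096640, -0.001392)
  m=+2: Y*=(-0.010235, 0.244786)  Y=(-0.029722, -0.420352)  product (0.103201, -0.002973)
  m=+3: Y*=(0.191329, -0.168730)  Y=(-0.146385, -0.118258)  product (-0.047961, 0.002073)
  m=+4: Y*=(0.223305, 0.018707)  Y=(-0.050463, 0.007172)  product (-0.011403, 0.000658)
  m=+5: Y*=(-0.273632, -0.337737)  Y=(-0.004564, 0.006545)  product (0.003460, -0.000250)
Σ over m = (0.303069, 0.000000); ×(4π/11) → (0.346225, 0.000000). Real part: 0.346225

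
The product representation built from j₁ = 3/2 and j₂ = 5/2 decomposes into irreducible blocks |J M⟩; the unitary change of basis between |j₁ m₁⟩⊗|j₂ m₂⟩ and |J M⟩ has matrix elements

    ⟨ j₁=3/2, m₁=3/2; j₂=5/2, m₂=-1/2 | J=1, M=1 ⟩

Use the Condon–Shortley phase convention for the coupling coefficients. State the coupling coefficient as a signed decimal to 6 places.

+√(1/20) ≈ +0.223607

√[3·3!0!2!/6! · 3!0!2!3!2!0!] = √(36/5)
  +(−1)^0/∏(0,3,0,2,0,0)! = 1/12  (running 1/12)
⟨..|..⟩ = √(36/5)·(1/12) = +0.223607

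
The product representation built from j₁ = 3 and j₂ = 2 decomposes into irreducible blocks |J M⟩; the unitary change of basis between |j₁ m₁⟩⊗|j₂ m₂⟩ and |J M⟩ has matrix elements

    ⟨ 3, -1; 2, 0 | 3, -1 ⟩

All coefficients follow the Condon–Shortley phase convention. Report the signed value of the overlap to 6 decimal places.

-0.387298  (= −√(3/20))

triangle: 2!*4!*2!/9! = 96/362880
(j±m)!: 2!*4!*2!*2!*2!*4! = 9216
prefactor² = (2J+1)*Δ*N² = 256/15
  k=0: +1/(0!*2!*4!*2!*0!*0!) = 1/96
  k=1: −1/(1!*1!*3!*1!*1!*1!) = -1/6
  k=2: +1/(2!*0!*2!*0!*2!*2!) = 1/16
Σ = -3/32  ⇒  CG² = 256/15*(-3/32)² = 3/20
CG = −√(3/20) = -0.387298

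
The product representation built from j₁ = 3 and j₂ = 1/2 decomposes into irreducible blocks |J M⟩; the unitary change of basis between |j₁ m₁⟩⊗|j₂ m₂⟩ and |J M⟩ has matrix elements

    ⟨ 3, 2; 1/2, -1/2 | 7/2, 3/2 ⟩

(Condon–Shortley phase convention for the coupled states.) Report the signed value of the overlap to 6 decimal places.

√[8·0!6!1!/8! · 5!1!0!1!5!2!] = √(28800/7)
  +(−1)^0/∏(0,0,1,0,5,1)! = 1/120  (running 1/120)
⟨..|..⟩ = √(28800/7)·(1/120) = +0.534522

+0.534522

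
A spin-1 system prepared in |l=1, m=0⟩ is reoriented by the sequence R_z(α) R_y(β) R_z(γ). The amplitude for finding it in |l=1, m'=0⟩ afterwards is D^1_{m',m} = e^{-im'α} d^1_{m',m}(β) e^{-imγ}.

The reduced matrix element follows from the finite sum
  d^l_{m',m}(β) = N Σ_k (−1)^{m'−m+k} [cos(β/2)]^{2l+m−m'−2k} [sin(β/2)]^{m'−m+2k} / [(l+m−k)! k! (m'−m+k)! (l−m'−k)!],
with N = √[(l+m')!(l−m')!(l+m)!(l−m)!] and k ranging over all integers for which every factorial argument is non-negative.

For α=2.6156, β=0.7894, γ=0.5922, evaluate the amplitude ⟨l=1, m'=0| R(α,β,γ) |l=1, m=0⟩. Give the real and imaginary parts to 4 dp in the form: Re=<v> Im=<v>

D^1_{0,0}(2.6156,0.7894,0.5922) = e^{-i·0·2.6156}·d^1_{0,0}(0.7894)·e^{-i·0·0.5922}. Compute d first:
With c≡cos(β/2)=0.923112 and s≡sin(β/2)=0.384531, N=[1·1·1·1]^{1/2}=1.000000
k∈{0,1} keeps every argument non-negative
  k=0: (−1)^0·1.0000/(1)·0.9231^2·0.3845^0 = +0.852136
  k=1: (−1)^1·1.0000/(1)·0.9231^0·0.3845^2 = -0.147864
d^1_{0,0}(0.7894) = +0.852136 -0.147864 = +0.704271
Phases: e^{-i·(0)·2.6156}=+1.000000+0.000000i, e^{-i·(0)·0.5922}=+1.000000+0.000000i ⇒ D=+0.704271+0.000000i

Re=0.7043 Im=0.0000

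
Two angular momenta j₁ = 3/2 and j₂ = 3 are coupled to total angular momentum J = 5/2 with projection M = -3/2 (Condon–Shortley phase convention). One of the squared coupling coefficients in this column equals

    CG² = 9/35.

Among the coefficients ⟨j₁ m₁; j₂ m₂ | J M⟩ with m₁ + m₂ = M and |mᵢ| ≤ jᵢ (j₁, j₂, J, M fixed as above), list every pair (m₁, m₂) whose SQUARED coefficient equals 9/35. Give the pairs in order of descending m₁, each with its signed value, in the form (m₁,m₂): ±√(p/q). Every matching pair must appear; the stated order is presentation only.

(-3/2,0): +√(9/35)

Admissible pairs with m₁+m₂ = M = -3/2: (-3/2,0), (-1/2,-1), (1/2,-2), (3/2,-3)
  (m₁,m₂)=(3/2,-3): CG² = 9/28, CG = +√(9/28)
  (m₁,m₂)=(1/2,-2): CG² = 1/14, CG = +√(1/14)
  (m₁,m₂)=(-1/2,-1): CG² = 7/20, CG = −√(7/20)
  (m₁,m₂)=(-3/2,0): CG² = 9/35, CG = +√(9/35)   ← matches the target
Pairs with CG² = 9/35: (-3/2,0): +√(9/35)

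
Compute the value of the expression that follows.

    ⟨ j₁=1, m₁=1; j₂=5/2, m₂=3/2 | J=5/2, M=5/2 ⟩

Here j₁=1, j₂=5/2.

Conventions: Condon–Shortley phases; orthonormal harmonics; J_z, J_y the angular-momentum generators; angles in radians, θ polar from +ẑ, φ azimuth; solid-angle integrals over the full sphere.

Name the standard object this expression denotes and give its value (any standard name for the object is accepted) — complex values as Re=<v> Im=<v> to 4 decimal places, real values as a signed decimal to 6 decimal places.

Clebsch–Gordan coefficient, +√(2/7) ≈ +0.534522

This is a Clebsch–Gordan (vector-coupling) coefficient.
√[6·1!1!4!/7! · 2!0!4!1!5!0!] = √(1152/7)
  +(−1)^0/∏(0,1,0,4,1,0)! = 1/24  (running 1/24)
⟨..|..⟩ = √(1152/7)·(1/24) = +0.534522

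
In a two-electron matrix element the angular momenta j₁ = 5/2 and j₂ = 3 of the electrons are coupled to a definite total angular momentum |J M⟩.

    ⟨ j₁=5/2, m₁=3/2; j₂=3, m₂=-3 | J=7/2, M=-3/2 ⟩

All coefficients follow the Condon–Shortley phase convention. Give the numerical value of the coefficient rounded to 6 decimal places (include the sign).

triangle: 2!*3!*4!/10! = 288/3628800
(j±m)!: 4!*1!*0!*6!*2!*5! = 4147200
prefactor² = (2J+1)*Δ*N² = 18432/7
  k=0: +1/(0!*2!*1!*0!*2!*4!) = 1/96
Σ = 1/96  ⇒  CG² = 18432/7*(1/96)² = 2/7
CG = +√(2/7) = +0.534522

+√(2/7) = +0.534522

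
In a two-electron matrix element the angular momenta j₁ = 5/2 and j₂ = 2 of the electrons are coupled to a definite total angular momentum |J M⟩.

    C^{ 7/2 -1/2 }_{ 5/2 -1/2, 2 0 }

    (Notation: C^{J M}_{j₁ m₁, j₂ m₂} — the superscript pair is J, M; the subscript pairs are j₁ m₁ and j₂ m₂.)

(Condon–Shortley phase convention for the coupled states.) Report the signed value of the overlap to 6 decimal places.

√[8·1!4!3!/9! · 2!3!2!2!3!4!] = √(768/35)
  +(−1)^0/∏(0,1,3,2,1,1)! = 1/12  (running 1/12)
  +(−1)^1/∏(1,0,2,1,2,2)! = -1/8  (running -1/24)
⟨..|..⟩ = √(768/35)·(-1/24) = -0.195180

−√(4/105) ≈ -0.195180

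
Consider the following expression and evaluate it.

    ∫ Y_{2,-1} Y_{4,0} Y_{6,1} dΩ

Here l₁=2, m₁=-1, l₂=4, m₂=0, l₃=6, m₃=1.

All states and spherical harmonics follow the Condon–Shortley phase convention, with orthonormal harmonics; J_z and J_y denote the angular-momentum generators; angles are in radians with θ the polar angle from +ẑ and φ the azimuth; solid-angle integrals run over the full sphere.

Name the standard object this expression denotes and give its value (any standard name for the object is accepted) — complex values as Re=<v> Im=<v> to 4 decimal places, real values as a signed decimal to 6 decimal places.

This is a Gaunt coefficient — the integral of a triple product of spherical harmonics over the sphere.
Rules hold: Σm=0, L=12 even, 2≤6≤6.
N = 5·9·13 = 585
Δ = 0!·4!·8!/13! = 1/6435
Racah Σ t=0..0: t=0:+1/2304 = 1/2304
⇒ 3j(2 4 6; 0 0 0)² = 5/143, sgn +1
Racah Σ t=0..0: t=0:+1/3456 = 1/3456
⇒ 3j(2 4 6; -1 0 1)² = 35/1287, sgn -1
4πI² = N·(3j₀)²·(3jₘ)² = 875/1573
I = -1·√(0.556262/4π) = -0.21039467

Gaunt coefficient, -0.210395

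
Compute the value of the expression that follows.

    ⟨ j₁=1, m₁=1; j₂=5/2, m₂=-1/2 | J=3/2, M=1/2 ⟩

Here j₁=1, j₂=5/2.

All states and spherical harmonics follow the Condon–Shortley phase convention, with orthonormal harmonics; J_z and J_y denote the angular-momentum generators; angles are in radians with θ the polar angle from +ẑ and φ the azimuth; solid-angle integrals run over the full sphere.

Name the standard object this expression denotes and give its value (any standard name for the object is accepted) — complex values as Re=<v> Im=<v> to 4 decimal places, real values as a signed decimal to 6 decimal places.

Clebsch–Gordan coefficient, +√(1/5) ≈ +0.447214

This is a Clebsch–Gordan (vector-coupling) coefficient.
j₁+j₂−J=2  J+j₁−j₂=0  J−j₁+j₂=3  j₁+j₂+J+1=6
(j₁±m₁, j₂±m₂, J±M) = (2,0,2,3,2,1)
P² = 16/5
sum k=0..0:
  [0] +1/4 = 1/4
S = 1/4
C² = P²·S² = 1/5 ; C = +0.447214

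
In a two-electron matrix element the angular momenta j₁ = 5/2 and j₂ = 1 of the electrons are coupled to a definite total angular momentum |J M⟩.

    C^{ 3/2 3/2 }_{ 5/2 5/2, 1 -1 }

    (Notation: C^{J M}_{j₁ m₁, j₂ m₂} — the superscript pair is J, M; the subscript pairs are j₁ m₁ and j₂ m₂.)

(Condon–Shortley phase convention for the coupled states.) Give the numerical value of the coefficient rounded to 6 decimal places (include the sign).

triangle: 2!×3!×0!/6! = 12/720
(j±m)!: 5!×0!×0!×2!×3!×0! = 1440
prefactor² = (2J+1)×Δ×N² = 96
  k=0: +1/(0!×2!×0!×0!×3!×0!) = 1/12
Σ = 1/12  ⇒  CG² = 96×(1/12)² = 2/3
CG = +√(2/3) = +0.816497

+0.816497  (= +√(2/3))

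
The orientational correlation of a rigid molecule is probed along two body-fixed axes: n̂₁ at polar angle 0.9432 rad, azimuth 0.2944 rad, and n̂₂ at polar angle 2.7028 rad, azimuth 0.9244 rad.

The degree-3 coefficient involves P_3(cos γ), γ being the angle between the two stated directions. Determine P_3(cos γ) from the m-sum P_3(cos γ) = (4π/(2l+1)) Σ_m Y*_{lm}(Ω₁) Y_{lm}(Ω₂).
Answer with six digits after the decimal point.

Summing Y*_{l m}(θ₁,φ₁)·Y_{l m}(θ₂,φ₂) over m ∈ [−3, 3]; prefactor 4π/(2·3+1) = 1.795196:
  [-3]  conj(Y_{3,-3})(Ω₁) = 0.14044 + 0.17099j ; Y_{3,-3}(Ω₂) = -0.02985 - 0.01152j ; Δ = -0.00222 - 0.00672j
  [-2]  conj(Y_{3,-2})(Ω₁) = 0.32698 + 0.21836j ; Y_{3,-2}(Ω₂) = 0.04583 + 0.16058j ; Δ = -0.02008 + 0.06251j
  [-1]  conj(Y_{3,-1})(Ω₁) = 0.18125 + 0.05496j ; Y_{3,-1}(Ω₂) = 0.25616 - 0.33950j ; Δ = 0.06509 - 0.04746j
  [+0]  conj(Y_{3,0})(Ω₁) = -0.27960 + 0.00000j ; Y_{3,0}(Ω₂) = -0.37077 + 0.00000j ; Δ = 0.10367 + 0.00000j
  [+1]  conj(Y_{3,1})(Ω₁) = -0.18125 + 0.05496j ; Y_{3,1}(Ω₂) = -0.25616 - 0.33950j ; Δ = 0.06509 + 0.04746j
  [+2]  conj(Y_{3,2})(Ω₁) = 0.32698 - 0.21836j ; Y_{3,2}(Ω₂) = 0.04583 - 0.16058j ; Δ = -0.02008 - 0.06251j
  [+3]  conj(Y_{3,3})(Ω₁) = -0.14044 + 0.17099j ; Y_{3,3}(Ω₂) = 0.02985 - 0.01152j ; Δ = -0.00222 + 0.00672j
Total Σ_m = 0.18924 + 0.00000j. Multiply by 1.795196: 0.33973 + 0.00000j. P_3(cos γ) = 0.339728

0.339728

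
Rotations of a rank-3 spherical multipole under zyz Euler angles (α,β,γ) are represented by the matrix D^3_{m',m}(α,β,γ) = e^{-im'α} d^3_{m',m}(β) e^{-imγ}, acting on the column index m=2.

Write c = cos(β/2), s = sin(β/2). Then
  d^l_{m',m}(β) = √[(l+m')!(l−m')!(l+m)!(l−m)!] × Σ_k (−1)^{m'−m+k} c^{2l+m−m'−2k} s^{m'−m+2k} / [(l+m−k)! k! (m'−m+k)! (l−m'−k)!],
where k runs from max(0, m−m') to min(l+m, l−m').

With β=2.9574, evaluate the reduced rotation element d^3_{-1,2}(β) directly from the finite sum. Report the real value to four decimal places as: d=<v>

d^3_{-1,2}(β=2.9574) via the finite sum:
With c≡cos(β/2)=0.091966 and s≡sin(β/2)=0.995762, N=[2·24·120·1]^{1/2}=75.894664
k∈{3,4} keeps every argument non-negative
  k=3: (−1)^0·75.8947/(12)·0.0920^3·0.9958^3 = +0.004857
  k=4: (−1)^1·75.8947/(24)·0.0920^1·0.9958^5 = -0.284712
d^3_{-1,2}(2.9574) = +0.004857 -0.284712 = -0.279855

d=-0.2799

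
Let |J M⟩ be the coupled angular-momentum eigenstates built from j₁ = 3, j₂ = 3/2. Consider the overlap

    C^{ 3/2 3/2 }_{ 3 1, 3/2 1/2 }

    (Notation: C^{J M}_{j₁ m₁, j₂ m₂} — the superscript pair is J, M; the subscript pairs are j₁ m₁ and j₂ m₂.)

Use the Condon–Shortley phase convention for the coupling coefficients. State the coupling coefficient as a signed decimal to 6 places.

+√(4/35) = +0.338062

triangle: 3!*3!*0!/7! = 36/5040
(j±m)!: 4!*2!*2!*1!*3!*0! = 576
prefactor² = (2J+1)*Δ*N² = 576/35
  k=2: +1/(2!*1!*0!*0!*3!*0!) = 1/12
Σ = 1/12  ⇒  CG² = 576/35*(1/12)² = 4/35
CG = +√(4/35) = +0.338062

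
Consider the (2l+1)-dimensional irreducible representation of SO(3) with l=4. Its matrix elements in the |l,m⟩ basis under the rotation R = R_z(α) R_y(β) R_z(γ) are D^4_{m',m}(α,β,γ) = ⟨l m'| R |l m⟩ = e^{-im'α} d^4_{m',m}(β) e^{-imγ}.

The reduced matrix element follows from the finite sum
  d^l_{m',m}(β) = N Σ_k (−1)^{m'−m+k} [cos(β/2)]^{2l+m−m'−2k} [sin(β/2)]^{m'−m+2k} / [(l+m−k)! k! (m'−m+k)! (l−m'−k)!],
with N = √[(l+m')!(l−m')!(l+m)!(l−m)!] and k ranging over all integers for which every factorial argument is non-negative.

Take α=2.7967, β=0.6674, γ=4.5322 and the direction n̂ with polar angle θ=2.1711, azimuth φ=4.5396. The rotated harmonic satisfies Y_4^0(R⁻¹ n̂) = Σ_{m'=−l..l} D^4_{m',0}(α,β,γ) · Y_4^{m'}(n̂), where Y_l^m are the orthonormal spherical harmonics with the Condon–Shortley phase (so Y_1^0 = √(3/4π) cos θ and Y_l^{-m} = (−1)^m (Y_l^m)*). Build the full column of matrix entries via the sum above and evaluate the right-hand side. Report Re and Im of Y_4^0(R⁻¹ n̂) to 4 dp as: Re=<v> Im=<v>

Re=-0.2833 Im=0.0000

Need the full column D^4_{m',0} for m'=−4..4 at α=2.7967, β=0.6674, γ=4.5322.
cos(β/2)=0.944837, sin(β/2)=0.327541
d^4_{-4,0}: single k=4 term ⇒ +0.076743;  D = +0.014586-0.075344i
d^4_{-3,0}: k∈[3..4] ⇒ +0.313073 -0.037624 = +0.275449;  D = -0.140700+0.236803i
d^4_{-2,0}: k∈[2..4] ⇒ +0.724093 -0.232050 +0.010458 = +0.502501;  D = +0.387620-0.319777i
d^4_{-1,0}: k∈[1..4] ⇒ +0.984643 -0.709983 +0.085323 -0.001709 = +0.358274;  D = -0.337176+0.121131i
d^4_{0,0}: k∈[0..4] ⇒ +0.635119 -1.221217 +0.330212 -0.017637 +0.000132 = -0.273391;  D = -0.273391+0.000000i
d^4_{1,0}: k∈[0..3] ⇒ -0.984643 +0.709983 -0.085323 +0.001709 = -0.358274;  D = +0.337176+0.121131i
d^4_{2,0}: k∈[0..2] ⇒ +0.724093 -0.232050 +0.010458 = +0.502501;  D = +0.387620+0.319777i
d^4_{3,0}: k∈[0..1] ⇒ -0.313073 +0.037624 = -0.275449;  D = +0.140700+0.236803i
d^4_{4,0}: single k=0 term ⇒ +0.076743;  D = +0.014586+0.075344i
Y_4^{m'}(θ=2.1711,φ=4.5396) and Σ D·Y over m':
  (+0.0146-0.0753i)·(+0.1581+0.1308i)  (-0.1407+0.2368i)·(-0.1968+0.3451i)  (+0.3876-0.3198i)·(-0.2644-0.0952i)  (-0.3372+0.1211i)·(-0.0291+0.1665i)  (-0.2734+0.0000i)·(-0.3183+0.0000i)  (+0.3372+0.1211i)·(+0.0291+0.1665i)  (+0.3876+0.3198i)·(-0.2644+0.0952i)  (+0.1407+0.2368i)·(+0.1968+0.3451i)  (+0.0146+0.0753i)·(+0.1581-0.1308i)
Y_4^0(R⁻¹ n̂) = -0.283284-0.000000i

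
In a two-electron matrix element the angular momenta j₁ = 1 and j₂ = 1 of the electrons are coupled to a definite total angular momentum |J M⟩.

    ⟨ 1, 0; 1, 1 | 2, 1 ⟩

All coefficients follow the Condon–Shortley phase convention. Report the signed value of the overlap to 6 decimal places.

triangle: 0!*2!*2!/5! = 4/120
(j±m)!: 1!*1!*2!*0!*3!*1! = 12
prefactor² = (2J+1)*Δ*N² = 2
  k=0: +1/(0!*0!*1!*2!*1!*0!) = 1/2
Σ = 1/2  ⇒  CG² = 2*(1/2)² = 1/2
CG = +√(1/2) = +0.707107

+0.707107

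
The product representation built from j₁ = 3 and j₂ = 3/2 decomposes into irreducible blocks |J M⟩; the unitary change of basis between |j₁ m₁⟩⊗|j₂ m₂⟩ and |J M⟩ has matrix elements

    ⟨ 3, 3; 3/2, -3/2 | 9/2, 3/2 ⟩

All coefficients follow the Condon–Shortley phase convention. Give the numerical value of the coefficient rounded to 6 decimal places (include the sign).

j₁+j₂−J=0  J+j₁−j₂=6  J−j₁+j₂=3  j₁+j₂+J+1=10
(j₁±m₁, j₂±m₂, J±M) = (6,0,0,3,6,3)
P² = 1555200/7
sum k=0..0:
  [0] +1/4320 = 1/4320
S = 1/4320
C² = P²·S² = 1/84 ; C = +0.109109

+√(1/84) = +0.109109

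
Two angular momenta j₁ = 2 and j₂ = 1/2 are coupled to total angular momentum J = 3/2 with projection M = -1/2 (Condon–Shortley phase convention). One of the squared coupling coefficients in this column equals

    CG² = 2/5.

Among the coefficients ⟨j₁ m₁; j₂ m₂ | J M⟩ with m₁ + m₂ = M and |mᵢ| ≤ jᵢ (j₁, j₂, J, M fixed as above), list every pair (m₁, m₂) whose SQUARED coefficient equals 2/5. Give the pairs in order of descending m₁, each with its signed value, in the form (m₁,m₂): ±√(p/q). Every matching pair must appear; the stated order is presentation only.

(0,-1/2): +√(2/5)

Admissible pairs with m₁+m₂ = M = -1/2: (-1,1/2), (0,-1/2)
  (m₁,m₂)=(0,-1/2): CG² = 2/5, CG = +√(2/5)   ← matches the target
  (m₁,m₂)=(-1,1/2): CG² = 3/5, CG = −√(3/5)
Pairs with CG² = 2/5: (0,-1/2): +√(2/5)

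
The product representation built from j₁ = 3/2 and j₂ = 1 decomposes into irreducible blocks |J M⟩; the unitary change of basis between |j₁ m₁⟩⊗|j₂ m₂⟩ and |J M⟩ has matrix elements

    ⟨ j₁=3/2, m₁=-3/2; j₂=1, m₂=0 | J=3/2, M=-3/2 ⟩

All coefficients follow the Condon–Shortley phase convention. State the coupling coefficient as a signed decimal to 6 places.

−√(3/5) ≈ -0.774597

√[4·1!2!1!/5! · 0!3!1!1!0!3!] = √(12/5)
  +(−1)^1/∏(1,0,2,0,0,1)! = -1/2  (running -1/2)
⟨..|..⟩ = √(12/5)·(-1/2) = -0.774597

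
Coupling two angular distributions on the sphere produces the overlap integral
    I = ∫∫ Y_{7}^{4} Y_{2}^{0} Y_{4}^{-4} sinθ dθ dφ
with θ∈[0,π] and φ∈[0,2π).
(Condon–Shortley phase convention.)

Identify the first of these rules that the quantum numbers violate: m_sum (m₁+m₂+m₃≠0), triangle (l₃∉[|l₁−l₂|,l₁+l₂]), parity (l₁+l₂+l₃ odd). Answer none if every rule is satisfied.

triangle

m₁+m₂+m₃ = 4 + 0 − 4 = 0  ✓
triangle: need |l₁−l₂| ≤ l₃ ≤ l₁+l₂ = [5,9]; l₃=4 is outside  ✗
parity: l₁+l₂+l₃ = 13 is odd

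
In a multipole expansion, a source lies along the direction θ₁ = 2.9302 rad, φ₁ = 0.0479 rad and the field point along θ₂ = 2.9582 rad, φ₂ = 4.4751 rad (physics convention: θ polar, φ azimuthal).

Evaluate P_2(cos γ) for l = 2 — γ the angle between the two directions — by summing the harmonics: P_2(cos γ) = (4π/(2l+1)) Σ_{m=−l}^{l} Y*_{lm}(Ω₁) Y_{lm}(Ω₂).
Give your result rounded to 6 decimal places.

Addition theorem: P_2(cos γ) = (4π/5) Σ_m Y*_{lm}(Ω₁) Y_{lm}(Ω₂), m = −2…2:
  [-2]  conj(Y_{2,-2})(Ω₁) = (0.016928, 0.001627) ; Y_{2,-2}(Ω₂) = (-0.011427, -0.005870) ; Δ = (-0.000184, -0.000118)
  [-1]  conj(Y_{2,-1})(Ω₁) = (-0.158307, -0.007589) ; Y_{2,-1}(Ω₂) = (0.032563, -0.134643) ; Δ = (-0.006177, 0.021068)
  [+0]  conj(Y_{2,0})(Ω₁) = (0.589128, -0.000000) ; Y_{2,0}(Ω₂) = (0.599316, 0.000000) ; Δ = (0.353073, 0.000000)
  [+1]  conj(Y_{2,1})(Ω₁) = (0.158307, -0.007589) ; Y_{2,1}(Ω₂) = (-0.032563, -0.134643) ; Δ = (-0.006177, -0.021068)
  [+2]  conj(Y_{2,2})(Ω₁) = (0.016928, -0.001627) ; Y_{2,2}(Ω₂) = (-0.011427, 0.005870) ; Δ = (-0.000184, 0.000118)
Accumulated sum (0.340352, 0.000000); after 4π/(2l+1) scaling, (0.855399, 0.000000) ⇒ P_2 = 0.855399

0.855399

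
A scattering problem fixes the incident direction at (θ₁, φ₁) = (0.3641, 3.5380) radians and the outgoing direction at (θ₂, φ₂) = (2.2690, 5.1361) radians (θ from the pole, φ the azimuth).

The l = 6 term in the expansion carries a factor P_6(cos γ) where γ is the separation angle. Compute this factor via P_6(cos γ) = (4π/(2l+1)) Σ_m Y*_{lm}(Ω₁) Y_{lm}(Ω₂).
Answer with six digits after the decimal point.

0.152033

Expand P_6 via completeness: Σ_{m} conj(Y_{6,m}) at Ω₁ times Y_{6,m} at Ω₂ —
  term(m=-6) = (-0.000095, 0.000016)   from Y*(Ω₁)=(-0.000712, 0.000681), Y(Ω₂)=(0.080579, 0.055047)
  term(m=-5) = (0.000346, 0.002517)   from Y*(Ω₁)=(0.003580, -0.008209), Y(Ω₂)=(-0.242192, 0.147743)
  term(m=-4) = (0.021375, -0.002344)   from Y*(Ω₁)=(-0.000732, 0.049367), Y(Ω₂)=(-0.053888, -0.432182)
  term(m=-3) = (-0.004321, -0.052640)   from Y*(Ω₁)=(-0.067609, -0.168501), Y(Ω₂)=(0.277946, 0.085876)
  term(m=-2) = (0.066089, -0.003613)   from Y*(Ω₁)=(0.302739, 0.307263), Y(Ω₂)=(0.101567, -0.115017)
  term(m=-1) = (-0.005305, -0.194231)   from Y*(Ω₁)=(-0.501465, -0.209896), Y(Ω₂)=(0.146954, 0.325817)
  term(m=+0) = (0.001102, 0.000000)   from Y*(Ω₁)=(0.019270, -0.000000), Y(Ω₂)=(0.057176, 0.000000)
  term(m=+1) = (-0.005305, 0.194231)   from Y*(Ω₁)=(0.501465, -0.209896), Y(Ω₂)=(-0.146954, 0.325817)
  term(m=+2) = (0.066089, 0.003613)   from Y*(Ω₁)=(0.302739, -0.307263), Y(Ω₂)=(0.101567, 0.115017)
  term(m=+3) = (-0.004321, 0.052640)   from Y*(Ω₁)=(0.067609, -0.168501), Y(Ω₂)=(-0.277946, 0.085876)
  term(m=+4) = (0.021375, 0.002344)   from Y*(Ω₁)=(-0.000732, -0.049367), Y(Ω₂)=(-0.053888, 0.432182)
  term(m=+5) = (0.000346, -0.002517)   from Y*(Ω₁)=(-0.003580, -0.008209), Y(Ω₂)=(0.242192, 0.147743)
  term(m=+6) = (-0.000095, -0.000016)   from Y*(Ω₁)=(-0.000712, -0.000681), Y(Ω₂)=(0.080579, -0.055047)
Total Σ_m = (0.157279, -0.000000). Multiply by 0.966644: (0.152033, -0.000000). P_6(cos γ) = 0.152033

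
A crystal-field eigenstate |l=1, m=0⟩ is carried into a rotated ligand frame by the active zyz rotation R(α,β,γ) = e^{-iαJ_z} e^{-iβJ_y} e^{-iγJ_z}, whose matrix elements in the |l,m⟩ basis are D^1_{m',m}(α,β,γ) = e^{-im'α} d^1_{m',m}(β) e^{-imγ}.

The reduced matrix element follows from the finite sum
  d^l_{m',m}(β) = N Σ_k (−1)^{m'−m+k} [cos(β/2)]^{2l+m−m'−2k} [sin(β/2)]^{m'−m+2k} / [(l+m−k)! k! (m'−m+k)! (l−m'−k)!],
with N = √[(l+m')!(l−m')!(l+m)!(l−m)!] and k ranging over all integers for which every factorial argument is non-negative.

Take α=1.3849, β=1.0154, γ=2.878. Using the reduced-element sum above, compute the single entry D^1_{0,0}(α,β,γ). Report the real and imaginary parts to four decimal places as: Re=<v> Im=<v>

Split into d^1_{0,0}(β=1.0154) × two z-phases.
Half-angle: c=0.873865, s=0.486169. N=√(1·1·1·1)=1.000000
k: max(0,(0)−(0))=0 … min(1+(0),1−(0))=1
  k=0: (−1)^0·1.0000/(1)·0.8739^2·0.4862^0 = +0.763640
  k=1: (−1)^1·1.0000/(1)·0.8739^0·0.4862^2 = -0.236360
d^1_{0,0}(1.0154) = +0.763640 -0.236360 = +0.527280
Phases: e^{-i·(0)·1.3849}=+1.000000+0.000000i, e^{-i·(0)·2.8780}=+1.000000+0.000000i ⇒ D=+0.527280+0.000000i

Re=0.5273 Im=0.0000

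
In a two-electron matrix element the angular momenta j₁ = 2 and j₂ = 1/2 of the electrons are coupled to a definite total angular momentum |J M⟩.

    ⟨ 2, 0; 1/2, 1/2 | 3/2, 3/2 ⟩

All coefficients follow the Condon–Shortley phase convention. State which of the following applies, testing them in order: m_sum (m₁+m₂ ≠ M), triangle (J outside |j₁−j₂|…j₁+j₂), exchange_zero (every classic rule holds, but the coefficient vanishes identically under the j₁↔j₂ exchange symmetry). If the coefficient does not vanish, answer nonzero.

m_sum

m-sum: m₁+m₂ = 0+1/2 = 1/2, M = 3/2  ✗ ⇒ coefficient is 0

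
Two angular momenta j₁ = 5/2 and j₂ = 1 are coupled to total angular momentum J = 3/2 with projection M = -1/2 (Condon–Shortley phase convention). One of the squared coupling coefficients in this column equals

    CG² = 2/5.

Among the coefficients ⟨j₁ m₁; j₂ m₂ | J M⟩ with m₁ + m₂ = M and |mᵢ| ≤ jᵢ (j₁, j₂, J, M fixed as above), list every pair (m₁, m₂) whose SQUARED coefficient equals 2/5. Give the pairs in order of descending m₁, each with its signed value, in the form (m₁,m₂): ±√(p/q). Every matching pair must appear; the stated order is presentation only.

Admissible pairs with m₁+m₂ = M = -1/2: (-3/2,1), (-1/2,0), (1/2,-1)
  (m₁,m₂)=(1/2,-1): CG² = 1/5, CG = +√(1/5)
  (m₁,m₂)=(-1/2,0): CG² = 2/5, CG = −√(2/5)   ← matches the target
  (m₁,m₂)=(-3/2,1): CG² = 2/5, CG = +√(2/5)   ← matches the target
Pairs with CG² = 2/5: (-1/2,0): −√(2/5); (-3/2,1): +√(2/5)

(-1/2,0): −√(2/5); (-3/2,1): +√(2/5)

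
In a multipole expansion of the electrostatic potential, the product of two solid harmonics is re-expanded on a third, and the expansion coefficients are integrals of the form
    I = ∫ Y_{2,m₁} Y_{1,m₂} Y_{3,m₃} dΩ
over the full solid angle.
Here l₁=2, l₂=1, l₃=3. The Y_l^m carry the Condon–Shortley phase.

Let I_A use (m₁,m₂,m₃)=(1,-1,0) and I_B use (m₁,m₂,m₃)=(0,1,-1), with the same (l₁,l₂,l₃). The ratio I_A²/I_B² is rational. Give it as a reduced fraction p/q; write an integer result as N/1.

Shared (l₁,l₂,l₃)=(2,1,3): N and (l;000)² cancel in I_A²/I_B².
A: Δ = 0!·4!·2!/7! = 1/105; Racah Σ t=0..0: t=0:+1/12 = 1/12; ⇒ 3j(2 1 3; 1 -1 0)² = 1/35, sgn -1
B: Δ = 0!·4!·2!/7! = 1/105; Racah Σ t=0..0: t=0:+1/8 = 1/8; ⇒ 3j(2 1 3; 0 1 -1)² = 2/35, sgn +1
I_A²/I_B² = (1/35)/(2/35) = 1/2

1/2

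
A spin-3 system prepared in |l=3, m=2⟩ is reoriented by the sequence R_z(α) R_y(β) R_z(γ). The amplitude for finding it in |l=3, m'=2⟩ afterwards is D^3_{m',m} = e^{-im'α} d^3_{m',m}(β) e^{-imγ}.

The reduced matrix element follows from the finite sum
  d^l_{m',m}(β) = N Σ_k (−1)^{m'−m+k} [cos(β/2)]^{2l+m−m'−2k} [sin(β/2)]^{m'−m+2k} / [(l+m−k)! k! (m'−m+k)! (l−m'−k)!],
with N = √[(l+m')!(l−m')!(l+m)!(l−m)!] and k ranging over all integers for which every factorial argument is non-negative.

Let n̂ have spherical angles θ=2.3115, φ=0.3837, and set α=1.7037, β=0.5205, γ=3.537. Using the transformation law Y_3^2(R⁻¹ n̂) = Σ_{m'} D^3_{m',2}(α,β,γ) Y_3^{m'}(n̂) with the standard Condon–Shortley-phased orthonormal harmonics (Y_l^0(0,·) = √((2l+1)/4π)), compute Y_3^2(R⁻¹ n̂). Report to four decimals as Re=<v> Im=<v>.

Re=0.3487 Im=0.1555

Need the full column D^3_{m',2} for m'=−3..3 at α=1.7037, β=0.5205, γ=3.5370.
cos(β/2)=0.966326, sin(β/2)=0.257322
d^3_{-3,2}: single k=5 term ⇒ +0.002670;  D = -0.001020-0.002468i
d^3_{-2,2}: k∈[4..5] ⇒ +0.020470 -0.000290 = +0.020180;  D = -0.017462+0.010115i
d^3_{-1,2}: k∈[3..4] ⇒ +0.097237 -0.003448 = +0.093790;  D = +0.057349+0.074213i
d^3_{0,2}: k∈[2..3] ⇒ +0.316234 -0.022424 = +0.293810;  D = +0.206627-0.208877i
d^3_{1,2}: k∈[1..2] ⇒ +0.685638 -0.097237 = +0.588401;  D = -0.469455-0.354722i
d^3_{2,2}: k∈[0..1] ⇒ +0.814219 -0.288681 = +0.525538;  D = -0.258468+0.457585i
d^3_{3,2}: single k=0 term ⇒ -0.531093;  D = -0.492956-0.197620i
Y_3^{m'}(θ=2.3115,φ=0.3837) and Σ D·Y over m':
  (-0.0010-0.0025i)·(+0.0683-0.1531i)  (-0.0175+0.0101i)·(-0.2703+0.2608i)  (+0.0573+0.0742i)·(+0.2824-0.1140i)  (+0.2066-0.2089i)·(+0.1821+0.0000i)  (-0.4695-0.3547i)·(-0.2824-0.1140i)  (-0.2585+0.4576i)·(-0.2703-0.2608i)  (-0.4930-0.1976i)·(-0.0683-0.1531i)
Y_3^2(R⁻¹ n̂) = +0.348665+0.155466i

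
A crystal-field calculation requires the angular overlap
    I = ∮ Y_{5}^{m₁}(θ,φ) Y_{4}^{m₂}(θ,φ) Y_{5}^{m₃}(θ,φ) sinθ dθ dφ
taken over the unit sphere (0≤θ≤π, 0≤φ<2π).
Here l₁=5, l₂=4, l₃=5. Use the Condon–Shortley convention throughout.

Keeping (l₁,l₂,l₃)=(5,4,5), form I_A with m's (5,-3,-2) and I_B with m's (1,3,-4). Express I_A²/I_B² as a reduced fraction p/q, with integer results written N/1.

7/10

Shared (l₁,l₂,l₃)=(5,4,5): N and (l;000)² cancel in I_A²/I_B².
A: Δ = 4!·6!·4!/15! = 1/3153150; Racah Σ t=0..0: t=0:+1/103680 = 1/103680; ⇒ 3j(5 4 5; 5 -3 -2)² = 7/429, sgn -1
B: Δ = 4!·6!·4!/15! = 1/3153150; Racah Σ t=3..4: t=3:−1/17280 t=4:+1/103680 = -1/20736; ⇒ 3j(5 4 5; 1 3 -4)² = 10/429, sgn +1
I_A²/I_B² = (7/429)/(10/429) = 7/10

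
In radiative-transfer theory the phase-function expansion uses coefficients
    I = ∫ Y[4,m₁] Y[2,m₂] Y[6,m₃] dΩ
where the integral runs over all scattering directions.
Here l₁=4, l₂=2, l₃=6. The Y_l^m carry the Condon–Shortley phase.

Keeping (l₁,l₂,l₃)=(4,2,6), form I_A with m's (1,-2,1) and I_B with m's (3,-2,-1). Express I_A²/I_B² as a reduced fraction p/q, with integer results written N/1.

7/1

l's match ⇒ only the (l;m) 3-j factors differ between A and B.
A: triangle coeff Δ(4,2,6) = 1/6435; Σ_t [0,0]: t=0:+1/17280 = 1/17280; (3j)²=7/1287 [(4 2 6; 1 -2 1)], sign=-1
B: triangle coeff Δ(4,2,6) = 1/6435; Σ_t [0,0]: t=0:+1/120960 = 1/120960; (3j)²=1/1287 [(4 2 6; 3 -2 -1)], sign=-1
I_A²/I_B² = (7/1287)/(1/1287) = 7/1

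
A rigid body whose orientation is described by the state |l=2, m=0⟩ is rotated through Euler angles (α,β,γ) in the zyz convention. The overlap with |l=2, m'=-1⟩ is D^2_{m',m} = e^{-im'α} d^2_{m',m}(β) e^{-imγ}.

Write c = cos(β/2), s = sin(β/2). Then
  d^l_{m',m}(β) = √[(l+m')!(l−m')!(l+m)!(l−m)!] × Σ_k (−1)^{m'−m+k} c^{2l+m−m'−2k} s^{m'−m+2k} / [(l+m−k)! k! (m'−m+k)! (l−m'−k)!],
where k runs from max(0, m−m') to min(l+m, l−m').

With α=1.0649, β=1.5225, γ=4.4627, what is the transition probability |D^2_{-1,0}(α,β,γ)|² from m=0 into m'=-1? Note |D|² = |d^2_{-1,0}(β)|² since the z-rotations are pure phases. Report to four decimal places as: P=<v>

First d^2_{-1,0}(β=1.5225), then the phase factors e^{-i(-1)α} and e^{-i(0)γ}:
c=cos(1.522500/2)=0.723974, s=sin(1.522500/2)=0.689827; N=√[1·6·2·2]=4.898979
Admissible k: 1..2 (factorial args all ≥0)
  k=1: (−1)^0·4.8990/(2)·0.7240^3·0.6898^1 = +0.641188
  k=2: (−1)^1·4.8990/(2)·0.7240^1·0.6898^3 = -0.582129
d^2_{-1,0}(1.5225) = +0.641188 -0.582129 = +0.059059
|D^2_{-1,0}|² = |d^2_{-1,0}(β)|² = (+0.059059)² = 0.003488 (the z-rotation phases have unit modulus)

P=0.0035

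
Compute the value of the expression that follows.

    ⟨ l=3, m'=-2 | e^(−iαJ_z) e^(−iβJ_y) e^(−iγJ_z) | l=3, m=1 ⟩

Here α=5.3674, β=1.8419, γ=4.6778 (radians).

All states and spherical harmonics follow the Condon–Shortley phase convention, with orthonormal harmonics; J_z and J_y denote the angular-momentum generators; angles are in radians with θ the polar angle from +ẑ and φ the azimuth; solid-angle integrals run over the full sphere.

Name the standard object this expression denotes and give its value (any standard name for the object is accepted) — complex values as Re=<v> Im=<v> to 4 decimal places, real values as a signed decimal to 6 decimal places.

Wigner D-matrix element, Re=0.0925 Im=-0.0213

This is a Wigner D-matrix element — the rotation-matrix element ⟨l m'| R(α,β,γ) |l m⟩ in the angular-momentum basis.
D^3_{-2,1}(5.3674,1.8419,4.6778) = e^{-i·-2·5.3674}·d^3_{-2,1}(1.8419)·e^{-i·1·4.6778}. Compute d first:
Half-angle: c=0.605064, s=0.796177. N=√(1·120·24·2)=75.894664
k∈{3,4} keeps every argument non-negative
  k=3: (−1)^0·75.8947/(12)·0.6051^3·0.7962^3 = +0.707070
  k=4: (−1)^1·75.8947/(24)·0.6051^1·0.7962^5 = -0.612137
d^3_{-2,1}(1.8419) = +0.707070 -0.612137 = +0.094933
Phases: e^{-i·(-2)·5.3674}=-0.257829-0.966191i, e^{-i·(1)·4.6778}=-0.034582+0.999402i ⇒ D=+0.092515-0.021290i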